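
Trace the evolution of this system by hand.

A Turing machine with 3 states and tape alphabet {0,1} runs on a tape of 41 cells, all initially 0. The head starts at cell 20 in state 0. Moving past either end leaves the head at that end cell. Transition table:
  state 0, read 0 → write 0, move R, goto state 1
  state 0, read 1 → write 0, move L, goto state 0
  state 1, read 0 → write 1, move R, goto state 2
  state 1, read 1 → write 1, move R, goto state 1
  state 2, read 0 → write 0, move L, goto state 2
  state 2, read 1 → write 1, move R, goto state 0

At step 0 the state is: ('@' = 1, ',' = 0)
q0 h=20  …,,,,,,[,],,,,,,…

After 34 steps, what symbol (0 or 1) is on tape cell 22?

0

k=0  q0 h=20  …,,,,,,[,],,,,,,…
k=1  q1 h=21  …,,,,,,[,],,,,,,…
k=2  q2 h=22  …,,,,,@[,],,,,,,…
k=3  q2 h=21  …,,,,,,[@],,,,,,…
k=4  q0 h=22  …,,,,,@[,],,,,,,…
k=5  q1 h=23  …,,,,@,[,],,,,,,…
k=6  q2 h=24  …,,,@,@[,],,,,,,…
k=7  q2 h=23  …,,,,@,[@],,,,,,…
k=8  q0 h=24  …,,,@,@[,],,,,,,…
k=9  q1 h=25  …,,@,@,[,],,,,,,…
k=10  q2 h=26  …,@,@,@[,],,,,,,…
k=11  q2 h=25  …,,@,@,[@],,,,,,…
k=12  q0 h=26  …,@,@,@[,],,,,,,…
k=13  q1 h=27  …@,@,@,[,],,,,,,…
k=14  q2 h=28  …,@,@,@[,],,,,,,…
k=15  q2 h=27  …@,@,@,[@],,,,,,…
k=16  q0 h=28  …,@,@,@[,],,,,,,…
k=17  q1 h=29  …@,@,@,[,],,,,,,…
k=18  q2 h=30  …,@,@,@[,],,,,,,…
k=19  q2 h=29  …@,@,@,[@],,,,,,…
k=20  q0 h=30  …,@,@,@[,],,,,,,…
k=21  q1 h=31  …@,@,@,[,],,,,,,…
k=22  q2 h=32  …,@,@,@[,],,,,,,…
k=23  q2 h=31  …@,@,@,[@],,,,,,…
k=24  q0 h=32  …,@,@,@[,],,,,,,…
k=25  q1 h=33  …@,@,@,[,],,,,,,…
k=26  q2 h=34  …,@,@,@[,],,,,,,|
k=27  q2 h=33  …@,@,@,[@],,,,,,…
k=28  q0 h=34  …,@,@,@[,],,,,,,|
k=29  q1 h=35  …@,@,@,[,],,,,,|
k=30  q2 h=36  …,@,@,@[,],,,,|
k=31  q2 h=35  …@,@,@,[@],,,,,|
k=32  q0 h=36  …,@,@,@[,],,,,|
k=33  q1 h=37  …@,@,@,[,],,,|
k=34  q2 h=38  …,@,@,@[,],,|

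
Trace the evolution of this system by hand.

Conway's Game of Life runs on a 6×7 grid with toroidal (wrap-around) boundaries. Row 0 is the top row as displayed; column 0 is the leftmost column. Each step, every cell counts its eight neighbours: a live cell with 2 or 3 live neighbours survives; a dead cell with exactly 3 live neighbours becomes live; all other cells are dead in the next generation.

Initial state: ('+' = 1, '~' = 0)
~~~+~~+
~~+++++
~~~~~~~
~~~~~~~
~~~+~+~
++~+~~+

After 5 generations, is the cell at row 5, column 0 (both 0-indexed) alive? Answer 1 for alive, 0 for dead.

k=0  ~~~+~~+
~~+++++
~~~~~~~
~~~~~~~
~~~+~+~
++~+~~+
k=1  ~+~~~~~
~~+++++
~~~+++~
~~~~~~~
+~+~+~+
+~~+~++
k=2  ~+~~~~~
~~+~~~+
~~+~~~+
~~~~~~+
++~++~~
~~++++~
k=3  ~+~~++~
+++~~~~
+~~~~++
~+++~++
++~~~~+
+~~~~+~
k=4  ~~+~++~
~~+~+~~
~~~+++~
~~+~+~~
~~~~+~~
~~~~++~
k=5  ~~~~~~~
~~+~~~~
~~+~~+~
~~~~~~~
~~~~+~~
~~~~~~~

0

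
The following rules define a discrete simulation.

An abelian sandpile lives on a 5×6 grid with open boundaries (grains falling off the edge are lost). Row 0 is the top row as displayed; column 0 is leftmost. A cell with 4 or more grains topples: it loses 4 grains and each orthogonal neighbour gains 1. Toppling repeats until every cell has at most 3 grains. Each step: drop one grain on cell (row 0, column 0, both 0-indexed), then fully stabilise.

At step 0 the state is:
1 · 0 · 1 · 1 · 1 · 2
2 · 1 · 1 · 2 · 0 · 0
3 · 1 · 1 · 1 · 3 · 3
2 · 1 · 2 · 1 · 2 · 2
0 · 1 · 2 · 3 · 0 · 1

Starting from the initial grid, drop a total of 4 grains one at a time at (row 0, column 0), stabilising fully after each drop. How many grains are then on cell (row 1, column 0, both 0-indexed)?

0) 1 · 0 · 1 · 1 · 1 · 2
2 · 1 · 1 · 2 · 0 · 0
3 · 1 · 1 · 1 · 3 · 3
2 · 1 · 2 · 1 · 2 · 2
0 · 1 · 2 · 3 · 0 · 1
1) 2 · 0 · 1 · 1 · 1 · 2
2 · 1 · 1 · 2 · 0 · 0
3 · 1 · 1 · 1 · 3 · 3
2 · 1 · 2 · 1 · 2 · 2
0 · 1 · 2 · 3 · 0 · 1
2) 3 · 0 · 1 · 1 · 1 · 2
2 · 1 · 1 · 2 · 0 · 0
3 · 1 · 1 · 1 · 3 · 3
2 · 1 · 2 · 1 · 2 · 2
0 · 1 · 2 · 3 · 0 · 1
3) 0 · 1 · 1 · 1 · 1 · 2
3 · 1 · 1 · 2 · 0 · 0
3 · 1 · 1 · 1 · 3 · 3
2 · 1 · 2 · 1 · 2 · 2
0 · 1 · 2 · 3 · 0 · 1
4) 1 · 1 · 1 · 1 · 1 · 2
3 · 1 · 1 · 2 · 0 · 0
3 · 1 · 1 · 1 · 3 · 3
2 · 1 · 2 · 1 · 2 · 2
0 · 1 · 2 · 3 · 0 · 1

3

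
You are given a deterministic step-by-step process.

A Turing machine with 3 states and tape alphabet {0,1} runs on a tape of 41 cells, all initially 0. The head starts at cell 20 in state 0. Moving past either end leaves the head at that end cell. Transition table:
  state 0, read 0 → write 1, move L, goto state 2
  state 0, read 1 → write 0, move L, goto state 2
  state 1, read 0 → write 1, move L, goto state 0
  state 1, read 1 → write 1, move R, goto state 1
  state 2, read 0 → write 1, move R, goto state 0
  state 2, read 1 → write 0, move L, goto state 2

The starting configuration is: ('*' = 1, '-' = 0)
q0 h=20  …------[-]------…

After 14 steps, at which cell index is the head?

[0] q0 h=20  …------[-]------…
[1] q2 h=19  …------[-]*-----…
[2] q0 h=20  …-----*[*]------…
[3] q2 h=19  …------[*]------…
[4] q2 h=18  …------[-]------…
[5] q0 h=19  …-----*[-]------…
[6] q2 h=18  …------[*]*-----…
[7] q2 h=17  …------[-]-*----…
[8] q0 h=18  …-----*[-]*-----…
[9] q2 h=17  …------[*]**----…
[10] q2 h=16  …------[-]-**---…
[11] q0 h=17  …-----*[-]**----…
[12] q2 h=16  …------[*]***---…
[13] q2 h=15  …------[-]-***--…
[14] q0 h=16  …-----*[-]***---…

16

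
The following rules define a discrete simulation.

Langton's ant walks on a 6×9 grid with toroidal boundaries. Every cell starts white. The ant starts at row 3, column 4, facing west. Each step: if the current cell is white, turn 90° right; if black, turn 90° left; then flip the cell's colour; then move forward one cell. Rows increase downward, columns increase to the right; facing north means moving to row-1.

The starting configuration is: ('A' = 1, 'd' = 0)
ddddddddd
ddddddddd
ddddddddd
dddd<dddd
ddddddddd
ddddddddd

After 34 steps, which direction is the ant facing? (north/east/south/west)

east

t=0: ddddddddd
ddddddddd
ddddddddd
dddd<dddd
ddddddddd
ddddddddd
t=1: ddddddddd
ddddddddd
dddd^dddd
ddddAdddd
ddddddddd
ddddddddd
t=2: ddddddddd
ddddddddd
ddddA>ddd
ddddAdddd
ddddddddd
ddddddddd
t=3: ddddddddd
ddddddddd
ddddAAddd
ddddAvddd
ddddddddd
ddddddddd
t=4: ddddddddd
ddddddddd
ddddAAddd
dddd<Addd
ddddddddd
ddddddddd
t=5: ddddddddd
ddddddddd
ddddAAddd
dddddAddd
ddddvdddd
ddddddddd
t=6: ddddddddd
ddddddddd
ddddAAddd
dddddAddd
ddd<Adddd
ddddddddd
t=7: ddddddddd
ddddddddd
ddddAAddd
ddd^dAddd
dddAAdddd
ddddddddd
t=8: ddddddddd
ddddddddd
ddddAAddd
dddA>Addd
dddAAdddd
ddddddddd
t=9: ddddddddd
ddddddddd
ddddAAddd
dddAAAddd
dddAvdddd
ddddddddd
t=10: ddddddddd
ddddddddd
ddddAAddd
dddAAAddd
dddAd>ddd
ddddddddd
t=11: ddddddddd
ddddddddd
ddddAAddd
dddAAAddd
dddAdAddd
dddddvddd
t=12: ddddddddd
ddddddddd
ddddAAddd
dddAAAddd
dddAdAddd
dddd<Addd
t=13: ddddddddd
ddddddddd
ddddAAddd
dddAAAddd
dddA^Addd
ddddAAddd
t=14: ddddddddd
ddddddddd
ddddAAddd
dddAAAddd
dddAA>ddd
ddddAAddd
t=15: ddddddddd
ddddddddd
ddddAAddd
dddAA^ddd
dddAAdddd
ddddAAddd
t=16: ddddddddd
ddddddddd
ddddAAddd
dddA<dddd
dddAAdddd
ddddAAddd
t=17: ddddddddd
ddddddddd
ddddAAddd
dddAddddd
dddAvdddd
ddddAAddd
t=18: ddddddddd
ddddddddd
ddddAAddd
dddAddddd
dddAd>ddd
ddddAAddd
t=19: ddddddddd
ddddddddd
ddddAAddd
dddAddddd
dddAdAddd
ddddAvddd
t=20: ddddddddd
ddddddddd
ddddAAddd
dddAddddd
dddAdAddd
ddddAd>dd
t=21: ddddddvdd
ddddddddd
ddddAAddd
dddAddddd
dddAdAddd
ddddAdAdd
t=22: ddddd<Add
ddddddddd
ddddAAddd
dddAddddd
dddAdAddd
ddddAdAdd
t=23: dddddAAdd
ddddddddd
ddddAAddd
dddAddddd
dddAdAddd
ddddA^Add
t=24: dddddAAdd
ddddddddd
ddddAAddd
dddAddddd
dddAdAddd
ddddAA>dd
t=25: dddddAAdd
ddddddddd
ddddAAddd
dddAddddd
dddAdA^dd
ddddAAddd
t=26: dddddAAdd
ddddddddd
ddddAAddd
dddAddddd
dddAdAA>d
ddddAAddd
t=27: dddddAAdd
ddddddddd
ddddAAddd
dddAddddd
dddAdAAAd
ddddAAdvd
t=28: dddddAAdd
ddddddddd
ddddAAddd
dddAddddd
dddAdAAAd
ddddAA<Ad
t=29: dddddAAdd
ddddddddd
ddddAAddd
dddAddddd
dddAdA^Ad
ddddAAAAd
t=30: dddddAAdd
ddddddddd
ddddAAddd
dddAddddd
dddAd<dAd
ddddAAAAd
t=31: dddddAAdd
ddddddddd
ddddAAddd
dddAddddd
dddAdddAd
ddddAvAAd
t=32: dddddAAdd
ddddddddd
ddddAAddd
dddAddddd
dddAdddAd
ddddAd>Ad
t=33: dddddAAdd
ddddddddd
ddddAAddd
dddAddddd
dddAdd^Ad
ddddAddAd
t=34: dddddAAdd
ddddddddd
ddddAAddd
dddAddddd
dddAddA>d
ddddAddAd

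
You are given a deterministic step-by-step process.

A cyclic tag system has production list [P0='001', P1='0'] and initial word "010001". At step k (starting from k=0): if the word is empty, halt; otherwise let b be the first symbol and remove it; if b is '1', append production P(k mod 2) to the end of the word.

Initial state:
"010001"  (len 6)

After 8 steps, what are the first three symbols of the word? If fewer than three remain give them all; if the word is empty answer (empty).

(empty)

[0] "010001"  (len 6)
[1] "10001"  (len 5)
[2] "00010"  (len 5)
[3] "0010"  (len 4)
[4] "010"  (len 3)
[5] "10"  (len 2)
[6] "00"  (len 2)
[7] "0"  (len 1)
[8] (halted — word empty)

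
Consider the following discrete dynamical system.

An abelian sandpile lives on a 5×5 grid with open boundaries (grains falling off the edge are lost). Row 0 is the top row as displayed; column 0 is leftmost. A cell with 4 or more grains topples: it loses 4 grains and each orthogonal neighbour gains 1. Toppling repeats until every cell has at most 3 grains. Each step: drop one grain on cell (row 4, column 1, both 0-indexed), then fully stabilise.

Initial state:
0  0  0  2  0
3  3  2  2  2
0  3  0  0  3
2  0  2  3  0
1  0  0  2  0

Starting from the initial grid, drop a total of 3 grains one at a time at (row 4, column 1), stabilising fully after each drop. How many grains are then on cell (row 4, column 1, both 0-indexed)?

[0] 0  0  0  2  0
3  3  2  2  2
0  3  0  0  3
2  0  2  3  0
1  0  0  2  0
[1] 0  0  0  2  0
3  3  2  2  2
0  3  0  0  3
2  0  2  3  0
1  1  0  2  0
[2] 0  0  0  2  0
3  3  2  2  2
0  3  0  0  3
2  0  2  3  0
1  2  0  2  0
[3] 0  0  0  2  0
3  3  2  2  2
0  3  0  0  3
2  0  2  3  0
1  3  0  2  0

3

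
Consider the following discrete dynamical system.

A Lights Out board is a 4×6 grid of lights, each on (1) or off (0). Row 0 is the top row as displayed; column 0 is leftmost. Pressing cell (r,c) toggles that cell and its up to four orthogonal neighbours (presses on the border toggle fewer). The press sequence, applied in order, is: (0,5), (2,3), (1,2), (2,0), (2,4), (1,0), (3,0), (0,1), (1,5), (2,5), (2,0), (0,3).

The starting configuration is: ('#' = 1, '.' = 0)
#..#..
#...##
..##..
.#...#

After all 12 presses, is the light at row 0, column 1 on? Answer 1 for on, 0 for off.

[0] #..#..
#...##
..##..
.#...#
[1] #..###
#...#.
..##..
.#...#
[2] #..###
#..##.
....#.
.#.#.#
[3] #.####
###.#.
..#.#.
.#.#.#
[4] #.####
.##.#.
###.#.
##.#.#
[5] #.####
.##...
####.#
##.###
[6] ..####
#.#...
.###.#
##.###
[7] ..####
#.#...
####.#
...###
[8] ##.###
###...
####.#
...###
[9] ##.##.
###.##
####..
...###
[10] ##.##.
###.#.
######
...##.
[11] ##.##.
.##.#.
..####
#..##.
[12] ###...
.####.
..####
#..##.

1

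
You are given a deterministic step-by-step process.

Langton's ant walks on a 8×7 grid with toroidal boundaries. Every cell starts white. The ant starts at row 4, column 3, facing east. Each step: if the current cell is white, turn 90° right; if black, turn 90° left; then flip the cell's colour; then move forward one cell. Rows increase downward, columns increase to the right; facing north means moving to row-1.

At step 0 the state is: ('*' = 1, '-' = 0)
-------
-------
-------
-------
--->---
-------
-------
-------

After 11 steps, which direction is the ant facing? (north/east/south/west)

gen 0: -------
-------
-------
-------
--->---
-------
-------
-------
gen 1: -------
-------
-------
-------
---*---
---v---
-------
-------
gen 2: -------
-------
-------
-------
---*---
--<*---
-------
-------
gen 3: -------
-------
-------
-------
--^*---
--**---
-------
-------
gen 4: -------
-------
-------
-------
--*>---
--**---
-------
-------
gen 5: -------
-------
-------
---^---
--*----
--**---
-------
-------
gen 6: -------
-------
-------
---*>--
--*----
--**---
-------
-------
gen 7: -------
-------
-------
---**--
--*-v--
--**---
-------
-------
gen 8: -------
-------
-------
---**--
--*<*--
--**---
-------
-------
gen 9: -------
-------
-------
---^*--
--***--
--**---
-------
-------
gen 10: -------
-------
-------
--<-*--
--***--
--**---
-------
-------
gen 11: -------
-------
--^----
--*-*--
--***--
--**---
-------
-------

north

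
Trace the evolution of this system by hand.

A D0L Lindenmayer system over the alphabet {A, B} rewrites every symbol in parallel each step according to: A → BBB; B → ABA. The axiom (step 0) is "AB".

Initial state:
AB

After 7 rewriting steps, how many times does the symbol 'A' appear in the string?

t=0: AB
t=1: BBBABA
t=2: ABAABAABABBBABABBB
t=3: BBBABABBBBBBABABBBBBBABABBBABAABAABABBBABABBBABAABAABA
t=4: ABAABAABABBBABABBBABAABAABAABAABAABABBBABABBBABAABAABAABAA…ABBBABAABAABABBBABABBBABAABAABABBBABABBBBBBABABBBBBBABABBB  (len 162)
t=5: BBBABABBBBBBABABBBBBBABABBBABAABAABABBBABABBBABAABAABABBBA…AABAABAABAABABBBABABBBABAABAABAABAABAABABBBABABBBABAABAABA  (len 486)
t=6: ABAABAABABBBABABBBABAABAABAABAABAABABBBABABBBABAABAABAABAA…ABBBABAABAABABBBABABBBABAABAABABBBABABBBBBBABABBBBBBABABBB  (len 1458)
t=7: BBBABABBBBBBABABBBBBBABABBBABAABAABABBBABABBBABAABAABABBBA…AABAABAABAABABBBABABBBABAABAABAABAABAABABBBABABBBABAABAABA  (len 4374)

1724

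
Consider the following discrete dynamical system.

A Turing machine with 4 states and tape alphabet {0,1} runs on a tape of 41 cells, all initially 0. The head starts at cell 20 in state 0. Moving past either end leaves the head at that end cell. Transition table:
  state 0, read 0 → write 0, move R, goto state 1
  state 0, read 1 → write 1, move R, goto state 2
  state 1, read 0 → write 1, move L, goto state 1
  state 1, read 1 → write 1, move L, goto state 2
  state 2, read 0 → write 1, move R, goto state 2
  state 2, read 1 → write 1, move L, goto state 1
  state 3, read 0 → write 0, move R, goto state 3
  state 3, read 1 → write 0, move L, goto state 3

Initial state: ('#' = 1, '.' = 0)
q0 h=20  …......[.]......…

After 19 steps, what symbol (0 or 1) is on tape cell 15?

1

0) q0 h=20  …......[.]......…
1) q1 h=21  …......[.]......…
2) q1 h=20  …......[.]#.....…
3) q1 h=19  …......[.]##....…
4) q1 h=18  …......[.]###...…
5) q1 h=17  …......[.]####..…
6) q1 h=16  …......[.]#####.…
7) q1 h=15  …......[.]######…
8) q1 h=14  …......[.]######…
9) q1 h=13  …......[.]######…
10) q1 h=12  …......[.]######…
11) q1 h=11  …......[.]######…
12) q1 h=10  …......[.]######…
13) q1 h= 9  …......[.]######…
14) q1 h= 8  …......[.]######…
15) q1 h= 7  …......[.]######…
16) q1 h= 6  |......[.]######…
17) q1 h= 5  |.....[.]######…
18) q1 h= 4  |....[.]######…
19) q1 h= 3  |...[.]######…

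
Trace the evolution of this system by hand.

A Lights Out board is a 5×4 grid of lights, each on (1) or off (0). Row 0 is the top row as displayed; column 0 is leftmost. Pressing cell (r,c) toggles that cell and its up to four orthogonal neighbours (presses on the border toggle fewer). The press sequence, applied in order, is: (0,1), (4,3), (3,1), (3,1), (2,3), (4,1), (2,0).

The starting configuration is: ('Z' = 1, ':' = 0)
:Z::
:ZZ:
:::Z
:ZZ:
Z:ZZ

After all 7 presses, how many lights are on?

12

t=0: :Z::
:ZZ:
:::Z
:ZZ:
Z:ZZ
t=1: Z:Z:
::Z:
:::Z
:ZZ:
Z:ZZ
t=2: Z:Z:
::Z:
:::Z
:ZZZ
Z:::
t=3: Z:Z:
::Z:
:Z:Z
Z::Z
ZZ::
t=4: Z:Z:
::Z:
:::Z
:ZZZ
Z:::
t=5: Z:Z:
::ZZ
::Z:
:ZZ:
Z:::
t=6: Z:Z:
::ZZ
::Z:
::Z:
:ZZ:
t=7: Z:Z:
Z:ZZ
ZZZ:
Z:Z:
:ZZ:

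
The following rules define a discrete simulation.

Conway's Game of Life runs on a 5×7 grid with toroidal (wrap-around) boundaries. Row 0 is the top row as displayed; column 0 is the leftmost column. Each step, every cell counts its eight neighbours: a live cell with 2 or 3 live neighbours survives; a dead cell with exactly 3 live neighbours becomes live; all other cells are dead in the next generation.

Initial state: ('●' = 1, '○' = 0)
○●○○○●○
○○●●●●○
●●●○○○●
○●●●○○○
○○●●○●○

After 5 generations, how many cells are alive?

k=0  ○●○○○●○
○○●●●●○
●●●○○○●
○●●●○○○
○○●●○●○
k=1  ○●○○○●●
○○○●●●○
●○○○○●●
○○○○●○●
○○○●○○○
k=2  ○○●●○●●
○○○○○○○
●○○●○○○
●○○○●○●
●○○○●○●
k=3  ●○○●●●●
○○●●●○●
●○○○○○●
○●○●●○○
○●○○●○○
k=4  ●●○○○○●
○●●○○○○
●●○○○○●
○●●●●●○
○●○○○○●
k=5  ○○○○○○●
○○●○○○○
○○○○●●●
○○○●●●○
○○○●●○●

11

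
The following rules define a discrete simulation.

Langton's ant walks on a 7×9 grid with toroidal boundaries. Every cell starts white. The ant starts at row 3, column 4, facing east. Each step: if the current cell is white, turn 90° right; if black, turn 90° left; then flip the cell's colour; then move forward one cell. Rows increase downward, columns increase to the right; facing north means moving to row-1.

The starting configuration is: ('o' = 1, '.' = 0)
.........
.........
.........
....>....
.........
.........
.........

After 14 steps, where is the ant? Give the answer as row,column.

2,3

0) .........
.........
.........
....>....
.........
.........
.........
1) .........
.........
.........
....o....
....v....
.........
.........
2) .........
.........
.........
....o....
...<o....
.........
.........
3) .........
.........
.........
...^o....
...oo....
.........
.........
4) .........
.........
.........
...o>....
...oo....
.........
.........
5) .........
.........
....^....
...o.....
...oo....
.........
.........
6) .........
.........
....o>...
...o.....
...oo....
.........
.........
7) .........
.........
....oo...
...o.v...
...oo....
.........
.........
8) .........
.........
....oo...
...o<o...
...oo....
.........
.........
9) .........
.........
....^o...
...ooo...
...oo....
.........
.........
10) .........
.........
...<.o...
...ooo...
...oo....
.........
.........
11) .........
...^.....
...o.o...
...ooo...
...oo....
.........
.........
12) .........
...o>....
...o.o...
...ooo...
...oo....
.........
.........
13) .........
...oo....
...ovo...
...ooo...
...oo....
.........
.........
14) .........
...oo....
...<oo...
...ooo...
...oo....
.........
.........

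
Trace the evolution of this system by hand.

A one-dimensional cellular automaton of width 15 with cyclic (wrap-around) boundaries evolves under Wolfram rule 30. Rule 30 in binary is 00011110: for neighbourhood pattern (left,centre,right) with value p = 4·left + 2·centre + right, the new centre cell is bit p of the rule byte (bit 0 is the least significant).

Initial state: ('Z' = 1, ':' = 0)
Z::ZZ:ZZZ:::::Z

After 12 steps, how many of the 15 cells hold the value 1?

5

k=0  Z::ZZ:ZZZ:::::Z
k=1  :ZZZ::Z::Z:::ZZ
k=2  :Z::ZZZZZZZ:ZZ:
k=3  ZZZZZ:::::::Z:Z
k=4  :::::Z:::::ZZ:Z
k=5  Z:::ZZZ:::ZZ::Z
k=6  :Z:ZZ::Z:ZZ:ZZZ
k=7  :Z:Z:ZZZ:Z::Z::
k=8  ZZ:Z:Z:::ZZZZZ:
k=9  Z::Z:ZZ:ZZ:::::
k=10  ZZZZ:Z::Z:Z:::Z
k=11  :::::ZZZZ:ZZ:ZZ
k=12  Z:::ZZ::::Z::Z:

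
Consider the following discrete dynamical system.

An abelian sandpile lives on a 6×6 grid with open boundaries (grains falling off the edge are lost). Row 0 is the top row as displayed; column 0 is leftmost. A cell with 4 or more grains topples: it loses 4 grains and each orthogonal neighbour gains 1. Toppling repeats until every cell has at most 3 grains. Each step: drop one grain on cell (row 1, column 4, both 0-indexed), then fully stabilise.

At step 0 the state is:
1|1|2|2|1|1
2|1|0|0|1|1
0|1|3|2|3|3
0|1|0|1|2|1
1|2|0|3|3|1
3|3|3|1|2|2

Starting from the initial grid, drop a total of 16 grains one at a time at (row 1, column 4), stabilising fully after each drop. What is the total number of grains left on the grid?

66

k=0  1|1|2|2|1|1
2|1|0|0|1|1
0|1|3|2|3|3
0|1|0|1|2|1
1|2|0|3|3|1
3|3|3|1|2|2
k=1  1|1|2|2|1|1
2|1|0|0|2|1
0|1|3|2|3|3
0|1|0|1|2|1
1|2|0|3|3|1
3|3|3|1|2|2
k=2  1|1|2|2|1|1
2|1|0|0|3|1
0|1|3|2|3|3
0|1|0|1|2|1
1|2|0|3|3|1
3|3|3|1|2|2
k=3  1|1|2|2|2|1
2|1|0|1|1|3
0|1|3|3|1|0
0|1|0|1|3|2
1|2|0|3|3|1
3|3|3|1|2|2
k=4  1|1|2|2|2|1
2|1|0|1|2|3
0|1|3|3|1|0
0|1|0|1|3|2
1|2|0|3|3|1
3|3|3|1|2|2
k=5  1|1|2|2|2|1
2|1|0|1|3|3
0|1|3|3|1|0
0|1|0|1|3|2
1|2|0|3|3|1
3|3|3|1|2|2
k=6  1|1|2|2|3|2
2|1|0|2|1|0
0|1|3|3|2|1
0|1|0|1|3|2
1|2|0|3|3|1
3|3|3|1|2|2
k=7  1|1|2|2|3|2
2|1|0|2|2|0
0|1|3|3|2|1
0|1|0|1|3|2
1|2|0|3|3|1
3|3|3|1|2|2
k=8  1|1|2|2|3|2
2|1|0|2|3|0
0|1|3|3|2|1
0|1|0|1|3|2
1|2|0|3|3|1
3|3|3|1|2|2
k=9  1|1|2|3|0|3
2|1|0|3|1|1
0|1|3|3|3|1
0|1|0|1|3|2
1|2|0|3|3|1
3|3|3|1|2|2
k=10  1|1|2|3|0|3
2|1|0|3|2|1
0|1|3|3|3|1
0|1|0|1|3|2
1|2|0|3|3|1
3|3|3|1|2|2
k=11  1|1|2|3|0|3
2|1|0|3|3|1
0|1|3|3|3|1
0|1|0|1|3|2
1|2|0|3|3|1
3|3|3|1|2|2
k=12  1|1|3|0|2|3
2|1|2|2|2|2
0|2|0|3|2|2
0|1|2|0|2|3
1|2|1|1|1|2
3|3|3|2|3|2
k=13  1|1|3|0|2|3
2|1|2|2|3|2
0|2|0|3|2|2
0|1|2|0|2|3
1|2|1|1|1|2
3|3|3|2|3|2
k=14  1|1|3|0|3|3
2|1|2|3|0|3
0|2|0|3|3|2
0|1|2|0|2|3
1|2|1|1|1|2
3|3|3|2|3|2
k=15  1|1|3|0|3|3
2|1|2|3|1|3
0|2|0|3|3|2
0|1|2|0|2|3
1|2|1|1|1|2
3|3|3|2|3|2
k=16  1|1|3|0|3|3
2|1|2|3|2|3
0|2|0|3|3|2
0|1|2|0|2|3
1|2|1|1|1|2
3|3|3|2|3|2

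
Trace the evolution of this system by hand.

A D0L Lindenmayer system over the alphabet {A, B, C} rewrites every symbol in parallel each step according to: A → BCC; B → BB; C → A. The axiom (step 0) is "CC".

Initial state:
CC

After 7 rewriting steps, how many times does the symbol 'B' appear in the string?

112

t=0: CC
t=1: AA
t=2: BCCBCC
t=3: BBAABBAA
t=4: BBBBBCCBCCBBBBBCCBCC
t=5: BBBBBBBBBBAABBAABBBBBBBBBBAABBAA
t=6: BBBBBBBBBBBBBBBBBBBBBCCBCCBBBBBCCBCCBBBBBBBBBBBBBBBBBBBBBCCBCCBBBBBCCBCC
t=7: BBBBBBBBBBBBBBBBBBBBBBBBBBBBBBBBBBBBBBBBBBAABBAABBBBBBBBBB…BBBBBBBBBBBBBBBBBBBBBBBBBBBBBBBBBBBBAABBAABBBBBBBBBBAABBAA  (len 128)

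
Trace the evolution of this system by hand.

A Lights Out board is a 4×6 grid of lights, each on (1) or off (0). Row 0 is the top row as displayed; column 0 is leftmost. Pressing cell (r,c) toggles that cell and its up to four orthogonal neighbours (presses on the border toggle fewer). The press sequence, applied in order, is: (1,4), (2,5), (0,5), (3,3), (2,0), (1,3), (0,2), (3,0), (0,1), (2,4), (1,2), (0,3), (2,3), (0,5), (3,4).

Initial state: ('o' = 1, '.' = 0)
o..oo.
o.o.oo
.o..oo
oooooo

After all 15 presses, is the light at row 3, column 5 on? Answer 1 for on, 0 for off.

1

step 0: o..oo.
o.o.oo
.o..oo
oooooo
step 1: o..o..
o.oo..
.o...o
oooooo
step 2: o..o..
o.oo.o
.o..o.
ooooo.
step 3: o..ooo
o.oo..
.o..o.
ooooo.
step 4: o..ooo
o.oo..
.o.oo.
oo....
step 5: o..ooo
..oo..
o..oo.
.o....
step 6: o...oo
....o.
o...o.
.o....
step 7: oooooo
..o.o.
o...o.
.o....
step 8: oooooo
..o.o.
....o.
o.....
step 9: ...ooo
.oo.o.
....o.
o.....
step 10: ...ooo
.oo...
...o.o
o...o.
step 11: ..oooo
...o..
..oo.o
o...o.
step 12: .....o
......
..oo.o
o...o.
step 13: .....o
...o..
....oo
o..oo.
step 14: ....o.
...o.o
....oo
o..oo.
step 15: ....o.
...o.o
.....o
o....o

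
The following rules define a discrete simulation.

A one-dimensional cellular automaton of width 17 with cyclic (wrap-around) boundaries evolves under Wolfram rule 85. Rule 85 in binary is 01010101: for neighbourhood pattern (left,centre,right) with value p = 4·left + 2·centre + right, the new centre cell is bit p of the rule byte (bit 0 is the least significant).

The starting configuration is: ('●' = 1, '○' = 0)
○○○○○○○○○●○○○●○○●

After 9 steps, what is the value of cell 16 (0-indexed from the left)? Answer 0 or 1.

1

[0] ○○○○○○○○○●○○○●○○●
[1] ●●●●●●●●○●●●○●●○●
[2] ○○○○○○○●○○○●○○●○○
[3] ●●●●●●○●●●○●●○●●●
[4] ○○○○○●○○○●○○●○○○○
[5] ●●●●○●●●○●●○●●●●●
[6] ○○○●○○○●○○●○○○○○○
[7] ●●○●●●○●●○●●●●●●●
[8] ○●○○○●○○●○○○○○○○○
[9] ○●●●○●●○●●●●●●●●●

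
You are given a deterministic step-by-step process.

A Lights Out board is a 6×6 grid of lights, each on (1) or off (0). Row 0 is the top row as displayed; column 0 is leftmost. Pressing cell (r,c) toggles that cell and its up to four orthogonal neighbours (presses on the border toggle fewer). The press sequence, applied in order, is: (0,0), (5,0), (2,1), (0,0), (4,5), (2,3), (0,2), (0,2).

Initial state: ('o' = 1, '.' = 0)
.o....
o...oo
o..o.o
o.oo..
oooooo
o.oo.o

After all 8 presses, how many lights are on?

k=0  .o....
o...oo
o..o.o
o.oo..
oooooo
o.oo.o
k=1  o.....
....oo
o..o.o
o.oo..
oooooo
o.oo.o
k=2  o.....
....oo
o..o.o
o.oo..
.ooooo
.ooo.o
k=3  o.....
.o..oo
.ooo.o
oooo..
.ooooo
.ooo.o
k=4  .o....
oo..oo
.ooo.o
oooo..
.ooooo
.ooo.o
k=5  .o....
oo..oo
.ooo.o
oooo.o
.ooo..
.ooo..
k=6  .o....
oo.ooo
.o..oo
ooo..o
.ooo..
.ooo..
k=7  ..oo..
oooooo
.o..oo
ooo..o
.ooo..
.ooo..
k=8  .o....
oo.ooo
.o..oo
ooo..o
.ooo..
.ooo..

19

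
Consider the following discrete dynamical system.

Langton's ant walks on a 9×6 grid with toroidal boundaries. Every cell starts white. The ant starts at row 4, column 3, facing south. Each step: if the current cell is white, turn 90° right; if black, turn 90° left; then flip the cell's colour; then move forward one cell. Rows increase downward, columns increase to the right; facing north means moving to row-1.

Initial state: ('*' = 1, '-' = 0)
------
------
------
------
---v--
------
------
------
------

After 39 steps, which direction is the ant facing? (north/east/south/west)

west

[0] ------
------
------
------
---v--
------
------
------
------
[1] ------
------
------
------
--<*--
------
------
------
------
[2] ------
------
------
--^---
--**--
------
------
------
------
[3] ------
------
------
--*>--
--**--
------
------
------
------
[4] ------
------
------
--**--
--*v--
------
------
------
------
[5] ------
------
------
--**--
--*->-
------
------
------
------
[6] ------
------
------
--**--
--*-*-
----v-
------
------
------
[7] ------
------
------
--**--
--*-*-
---<*-
------
------
------
[8] ------
------
------
--**--
--*^*-
---**-
------
------
------
[9] ------
------
------
--**--
--**>-
---**-
------
------
------
[10] ------
------
------
--**^-
--**--
---**-
------
------
------
[11] ------
------
------
--***>
--**--
---**-
------
------
------
[12] ------
------
------
--****
--**-v
---**-
------
------
------
[13] ------
------
------
--****
--**<*
---**-
------
------
------
[14] ------
------
------
--**^*
--****
---**-
------
------
------
[15] ------
------
------
--*<-*
--****
---**-
------
------
------
[16] ------
------
------
--*--*
--*v**
---**-
------
------
------
[17] ------
------
------
--*--*
--*->*
---**-
------
------
------
[18] ------
------
------
--*-^*
--*--*
---**-
------
------
------
[19] ------
------
------
--*-*>
--*--*
---**-
------
------
------
[20] ------
------
-----^
--*-*-
--*--*
---**-
------
------
------
[21] ------
------
>----*
--*-*-
--*--*
---**-
------
------
------
[22] ------
------
*----*
v-*-*-
--*--*
---**-
------
------
------
[23] ------
------
*----*
*-*-*<
--*--*
---**-
------
------
------
[24] ------
------
*----^
*-*-**
--*--*
---**-
------
------
------
[25] ------
------
*---<-
*-*-**
--*--*
---**-
------
------
------
[26] ------
----^-
*---*-
*-*-**
--*--*
---**-
------
------
------
[27] ------
----*>
*---*-
*-*-**
--*--*
---**-
------
------
------
[28] ------
----**
*---*v
*-*-**
--*--*
---**-
------
------
------
[29] ------
----**
*---<*
*-*-**
--*--*
---**-
------
------
------
[30] ------
----**
*----*
*-*-v*
--*--*
---**-
------
------
------
[31] ------
----**
*----*
*-*-->
--*--*
---**-
------
------
------
[32] ------
----**
*----^
*-*---
--*--*
---**-
------
------
------
[33] ------
----**
*---<-
*-*---
--*--*
---**-
------
------
------
[34] ------
----^*
*---*-
*-*---
--*--*
---**-
------
------
------
[35] ------
---<-*
*---*-
*-*---
--*--*
---**-
------
------
------
[36] ---^--
---*-*
*---*-
*-*---
--*--*
---**-
------
------
------
[37] ---*>-
---*-*
*---*-
*-*---
--*--*
---**-
------
------
------
[38] ---**-
---*v*
*---*-
*-*---
--*--*
---**-
------
------
------
[39] ---**-
---<**
*---*-
*-*---
--*--*
---**-
------
------
------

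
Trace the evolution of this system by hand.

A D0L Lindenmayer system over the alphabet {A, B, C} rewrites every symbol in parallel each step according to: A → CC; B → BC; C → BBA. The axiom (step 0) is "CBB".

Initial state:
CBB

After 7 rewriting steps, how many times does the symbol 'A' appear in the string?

172

0) CBB
1) BBABCBC
2) BCBCCCBCBBABCBBA
3) BCBBABCBBABBABBABCBBABCBCCCBCBBABCBCCC
4) BCBBABCBCCCBCBBABCBCCCBCBCCCBCBCCCBCBBABCBCCCBCBBABCBBABBABBABCBBABCBCCCBCBBABCBBABBABBA
5) BCBBABCBCCCBCBBABCBBABBABBABCBBABCBCCCBCBBABCBBABBABBABCBB…BABCBCCCBCBBABCBBABBABBABCBBABCBCCCBCBBABCBCCCBCBCCCBCBCCC  (len 208)
6) BCBBABCBCCCBCBBABCBBABBABBABCBBABCBCCCBCBBABCBCCCBCBCCCBCB…CBBABCBCCCBCBBABCBBABBABBABCBBABCBBABBABBABCBBABCBBABBABBA  (len 484)
7) BCBBABCBCCCBCBBABCBBABBABBABCBBABCBCCCBCBBABCBCCCBCBCCCBCB…CBCBBABCBCCCBCBCCCBCBCCCBCBBABCBCCCBCBBABCBCCCBCBCCCBCBCCC  (len 1140)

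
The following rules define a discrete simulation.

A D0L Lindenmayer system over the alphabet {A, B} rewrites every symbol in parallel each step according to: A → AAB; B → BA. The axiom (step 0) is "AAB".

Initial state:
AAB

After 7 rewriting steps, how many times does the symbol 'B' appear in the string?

987

0) AAB
1) AABAABBA
2) AABAABBAAABAABBABAAAB
3) AABAABBAAABAABBABAAABAABAABBAAABAABBABAAABBAAABAABAABBA
4) AABAABBAAABAABBABAAABAABAABBAAABAABBABAAABBAAABAABAABBAAAB…BAABBABAAABBAAABAABAABBABAAABAABAABBAAABAABBAAABAABBABAAAB  (len 144)
5) AABAABBAAABAABBABAAABAABAABBAAABAABBABAAABBAAABAABAABBAAAB…AABAABAABBAAABAABBABAAABAABAABBAAABAABBABAAABBAAABAABAABBA  (len 377)
6) AABAABBAAABAABBABAAABAABAABBAAABAABBABAAABBAAABAABAABBAAAB…BAABBABAAABBAAABAABAABBABAAABAABAABBAAABAABBAAABAABBABAAAB  (len 987)
7) AABAABBAAABAABBABAAABAABAABBAAABAABBABAAABBAAABAABAABBAAAB…AABAABAABBAAABAABBABAAABAABAABBAAABAABBABAAABBAAABAABAABBA  (len 2584)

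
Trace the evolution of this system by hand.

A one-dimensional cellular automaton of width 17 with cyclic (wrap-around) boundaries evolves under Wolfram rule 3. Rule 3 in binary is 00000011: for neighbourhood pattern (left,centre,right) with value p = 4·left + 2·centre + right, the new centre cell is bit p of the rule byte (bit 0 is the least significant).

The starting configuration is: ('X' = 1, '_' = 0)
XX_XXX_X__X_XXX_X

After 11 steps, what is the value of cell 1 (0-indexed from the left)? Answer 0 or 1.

gen 0: XX_XXX_X__X_XXX_X
gen 1: _________X_______
gen 2: XXXXXXXXX__XXXXXX
gen 3: __________X______
gen 4: XXXXXXXXXX__XXXXX
gen 5: ___________X_____
gen 6: XXXXXXXXXXX__XXXX
gen 7: ____________X____
gen 8: XXXXXXXXXXXX__XXX
gen 9: _____________X___
gen 10: XXXXXXXXXXXXX__XX
gen 11: ______________X__

0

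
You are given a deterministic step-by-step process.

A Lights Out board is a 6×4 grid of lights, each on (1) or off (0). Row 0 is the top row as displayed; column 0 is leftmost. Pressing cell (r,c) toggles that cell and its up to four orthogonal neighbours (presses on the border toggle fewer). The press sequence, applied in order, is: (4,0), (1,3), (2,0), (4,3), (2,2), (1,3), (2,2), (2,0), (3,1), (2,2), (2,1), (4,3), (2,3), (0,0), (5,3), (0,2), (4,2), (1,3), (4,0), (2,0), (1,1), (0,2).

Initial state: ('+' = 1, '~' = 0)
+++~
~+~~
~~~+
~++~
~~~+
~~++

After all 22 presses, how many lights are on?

13

t=0: +++~
~+~~
~~~+
~++~
~~~+
~~++
t=1: +++~
~+~~
~~~+
+++~
++~+
+~++
t=2: ++++
~+++
~~~~
+++~
++~+
+~++
t=3: ++++
++++
++~~
~++~
++~+
+~++
t=4: ++++
++++
++~~
~+++
+++~
+~+~
t=5: ++++
++~+
+~++
~+~+
+++~
+~+~
t=6: +++~
+++~
+~+~
~+~+
+++~
+~+~
t=7: +++~
++~~
++~+
~+++
+++~
+~+~
t=8: +++~
~+~~
~~~+
++++
+++~
+~+~
t=9: +++~
~+~~
~+~+
~~~+
+~+~
+~+~
t=10: +++~
~++~
~~+~
~~++
+~+~
+~+~
t=11: +++~
~~+~
++~~
~+++
+~+~
+~+~
t=12: +++~
~~+~
++~~
~++~
+~~+
+~++
t=13: +++~
~~++
++++
~+++
+~~+
+~++
t=14: ~~+~
+~++
++++
~+++
+~~+
+~++
t=15: ~~+~
+~++
++++
~+++
+~~~
+~~~
t=16: ~+~+
+~~+
++++
~+++
+~~~
+~~~
t=17: ~+~+
+~~+
++++
~+~+
++++
+~+~
t=18: ~+~~
+~+~
+++~
~+~+
++++
+~+~
t=19: ~+~~
+~+~
+++~
++~+
~~++
~~+~
t=20: ~+~~
~~+~
~~+~
~+~+
~~++
~~+~
t=21: ~~~~
++~~
~++~
~+~+
~~++
~~+~
t=22: ~+++
+++~
~++~
~+~+
~~++
~~+~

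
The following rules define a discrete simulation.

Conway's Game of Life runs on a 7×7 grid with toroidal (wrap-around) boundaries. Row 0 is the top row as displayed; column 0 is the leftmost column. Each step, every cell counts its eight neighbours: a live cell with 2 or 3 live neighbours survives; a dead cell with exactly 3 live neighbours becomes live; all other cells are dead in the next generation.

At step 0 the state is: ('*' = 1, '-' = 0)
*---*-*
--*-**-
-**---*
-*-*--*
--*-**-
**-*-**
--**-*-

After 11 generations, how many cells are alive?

20

k=0  *---*-*
--*-**-
-**---*
-*-*--*
--*-**-
**-*-**
--**-*-
k=1  -**---*
--*-*--
-*--*-*
-*-**-*
-------
**-----
--**---
k=2  -*-----
--*----
-*--*--
--***--
-**----
-**----
---*---
k=3  --*----
-**----
-*--*--
----*--
-------
-*-*---
-*-----
k=4  --*----
-***---
-***---
-------
-------
--*----
-*-----
k=5  ---*---
-------
-*-*---
--*----
-------
-------
-**----
k=6  --*----
--*----
--*----
--*----
-------
-------
--*----
k=7  -***---
-***---
-***---
-------
-------
-------
-------
k=8  -*-*---
*---*--
-*-*---
--*----
-------
-------
--*----
k=9  -***---
**-**--
-***---
--*----
-------
-------
--*----
k=10  *---*--
*---*--
*---*--
-***---
-------
-------
-***---
k=11  *-*-*--
**-****
*-*-*--
-***---
--*----
--*----
-***---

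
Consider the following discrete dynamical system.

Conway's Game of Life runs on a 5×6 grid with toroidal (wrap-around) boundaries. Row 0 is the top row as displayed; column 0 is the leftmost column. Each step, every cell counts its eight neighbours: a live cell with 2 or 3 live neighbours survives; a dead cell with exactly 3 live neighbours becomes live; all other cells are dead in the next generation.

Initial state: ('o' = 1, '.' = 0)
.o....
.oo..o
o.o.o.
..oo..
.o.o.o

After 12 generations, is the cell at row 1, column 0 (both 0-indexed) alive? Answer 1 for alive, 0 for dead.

0) .o....
.oo..o
o.o.o.
..oo..
.o.o.o
1) .o..o.
..oo.o
o...oo
o....o
oo.oo.
2) .o....
.ooo..
.o.o..
...o..
.oooo.
3) o...o.
oo.o..
.o.oo.
.o....
.o.oo.
4) o...o.
oo.o..
.o.oo.
oo....
oooooo
5) ......
oo.o..
...ooo
......
..ooo.
6) .o..o.
o.oo.o
o.oooo
..o..o
...o..
7) oo..oo
......
......
ooo..o
..ooo.
8) ooo.oo
o....o
oo....
ooo.oo
......
9) .o..o.
..o.o.
..o.o.
..o..o
......
10) ...o..
.oo.oo
.oo.oo
...o..
......
11) ..ooo.
.o...o
.o...o
..ooo.
......
12) ..ooo.
.o.o.o
.o.o.o
..ooo.
......

0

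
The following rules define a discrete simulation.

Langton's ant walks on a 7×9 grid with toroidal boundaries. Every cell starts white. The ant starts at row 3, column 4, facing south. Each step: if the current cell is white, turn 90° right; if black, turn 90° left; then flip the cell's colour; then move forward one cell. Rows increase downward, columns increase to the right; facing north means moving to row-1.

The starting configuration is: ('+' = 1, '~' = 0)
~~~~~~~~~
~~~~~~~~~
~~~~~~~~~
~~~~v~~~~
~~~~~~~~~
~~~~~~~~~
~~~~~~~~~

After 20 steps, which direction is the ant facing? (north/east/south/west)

k=0  ~~~~~~~~~
~~~~~~~~~
~~~~~~~~~
~~~~v~~~~
~~~~~~~~~
~~~~~~~~~
~~~~~~~~~
k=1  ~~~~~~~~~
~~~~~~~~~
~~~~~~~~~
~~~<+~~~~
~~~~~~~~~
~~~~~~~~~
~~~~~~~~~
k=2  ~~~~~~~~~
~~~~~~~~~
~~~^~~~~~
~~~++~~~~
~~~~~~~~~
~~~~~~~~~
~~~~~~~~~
k=3  ~~~~~~~~~
~~~~~~~~~
~~~+>~~~~
~~~++~~~~
~~~~~~~~~
~~~~~~~~~
~~~~~~~~~
k=4  ~~~~~~~~~
~~~~~~~~~
~~~++~~~~
~~~+v~~~~
~~~~~~~~~
~~~~~~~~~
~~~~~~~~~
k=5  ~~~~~~~~~
~~~~~~~~~
~~~++~~~~
~~~+~>~~~
~~~~~~~~~
~~~~~~~~~
~~~~~~~~~
k=6  ~~~~~~~~~
~~~~~~~~~
~~~++~~~~
~~~+~+~~~
~~~~~v~~~
~~~~~~~~~
~~~~~~~~~
k=7  ~~~~~~~~~
~~~~~~~~~
~~~++~~~~
~~~+~+~~~
~~~~<+~~~
~~~~~~~~~
~~~~~~~~~
k=8  ~~~~~~~~~
~~~~~~~~~
~~~++~~~~
~~~+^+~~~
~~~~++~~~
~~~~~~~~~
~~~~~~~~~
k=9  ~~~~~~~~~
~~~~~~~~~
~~~++~~~~
~~~++>~~~
~~~~++~~~
~~~~~~~~~
~~~~~~~~~
k=10  ~~~~~~~~~
~~~~~~~~~
~~~++^~~~
~~~++~~~~
~~~~++~~~
~~~~~~~~~
~~~~~~~~~
k=11  ~~~~~~~~~
~~~~~~~~~
~~~+++>~~
~~~++~~~~
~~~~++~~~
~~~~~~~~~
~~~~~~~~~
k=12  ~~~~~~~~~
~~~~~~~~~
~~~++++~~
~~~++~v~~
~~~~++~~~
~~~~~~~~~
~~~~~~~~~
k=13  ~~~~~~~~~
~~~~~~~~~
~~~++++~~
~~~++<+~~
~~~~++~~~
~~~~~~~~~
~~~~~~~~~
k=14  ~~~~~~~~~
~~~~~~~~~
~~~++^+~~
~~~++++~~
~~~~++~~~
~~~~~~~~~
~~~~~~~~~
k=15  ~~~~~~~~~
~~~~~~~~~
~~~+<~+~~
~~~++++~~
~~~~++~~~
~~~~~~~~~
~~~~~~~~~
k=16  ~~~~~~~~~
~~~~~~~~~
~~~+~~+~~
~~~+v++~~
~~~~++~~~
~~~~~~~~~
~~~~~~~~~
k=17  ~~~~~~~~~
~~~~~~~~~
~~~+~~+~~
~~~+~>+~~
~~~~++~~~
~~~~~~~~~
~~~~~~~~~
k=18  ~~~~~~~~~
~~~~~~~~~
~~~+~^+~~
~~~+~~+~~
~~~~++~~~
~~~~~~~~~
~~~~~~~~~
k=19  ~~~~~~~~~
~~~~~~~~~
~~~+~+>~~
~~~+~~+~~
~~~~++~~~
~~~~~~~~~
~~~~~~~~~
k=20  ~~~~~~~~~
~~~~~~^~~
~~~+~+~~~
~~~+~~+~~
~~~~++~~~
~~~~~~~~~
~~~~~~~~~

north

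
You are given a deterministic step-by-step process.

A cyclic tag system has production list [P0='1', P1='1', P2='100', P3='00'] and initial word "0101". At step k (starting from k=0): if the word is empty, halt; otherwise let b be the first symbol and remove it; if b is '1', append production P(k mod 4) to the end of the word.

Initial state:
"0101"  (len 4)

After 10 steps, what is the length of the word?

0

[0] "0101"  (len 4)
[1] "101"  (len 3)
[2] "011"  (len 3)
[3] "11"  (len 2)
[4] "100"  (len 3)
[5] "001"  (len 3)
[6] "01"  (len 2)
[7] "1"  (len 1)
[8] "00"  (len 2)
[9] "0"  (len 1)
[10] (halted — word empty)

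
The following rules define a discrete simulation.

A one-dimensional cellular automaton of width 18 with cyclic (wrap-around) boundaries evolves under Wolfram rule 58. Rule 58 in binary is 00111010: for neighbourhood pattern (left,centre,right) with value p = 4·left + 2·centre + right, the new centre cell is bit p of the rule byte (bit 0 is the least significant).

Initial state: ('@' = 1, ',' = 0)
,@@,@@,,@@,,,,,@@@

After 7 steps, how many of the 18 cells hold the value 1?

11

0) ,@@,@@,,@@,,,,,@@@
1) @@,@@,@@@,@,,,@@,,
2) @,@@,@@,,@,@,@@,@@
3) ,@@,@@,@@,@,@@,@@,
4) @@,@@,@@,@,@@,@@,@
5) ,,@@,@@,@,@@,@@,@@
6) @@@,@@,@,@@,@@,@@,
7) @,,@@,@,@@,@@,@@,@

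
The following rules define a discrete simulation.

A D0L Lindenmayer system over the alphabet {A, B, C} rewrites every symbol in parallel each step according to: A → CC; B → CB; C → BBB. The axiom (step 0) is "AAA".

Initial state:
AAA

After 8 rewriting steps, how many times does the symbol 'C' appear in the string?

k=0  AAA
k=1  CCCCCC
k=2  BBBBBBBBBBBBBBBBBB
k=3  CBCBCBCBCBCBCBCBCBCBCBCBCBCBCBCBCBCB
k=4  BBBCBBBBCBBBBCBBBBCBBBBCBBBBCBBBBCBBBBCBBBBCBBBBCBBBBCBBBBCBBBBCBBBBCBBBBCBBBBCBBBBCBBBBCB
k=5  CBCBCBBBBCBCBCBCBBBBCBCBCBCBBBBCBCBCBCBBBBCBCBCBCBBBBCBCBC…BCBCBCBCBBBBCBCBCBCBBBBCBCBCBCBBBBCBCBCBCBBBBCBCBCBCBBBBCB  (len 198)
k=6  BBBCBBBBCBBBBCBCBCBCBBBBCBBBBCBBBBCBBBBCBCBCBCBBBBCBBBBCBB…BBBBCBBBBCBBBBCBBBBCBCBCBCBBBBCBBBBCBBBBCBBBBCBCBCBCBBBBCB  (len 468)
k=7  CBCBCBBBBCBCBCBCBBBBCBCBCBCBBBBCBBBBCBBBBCBBBBCBCBCBCBBBBC…BCBCBBBBCBCBCBCBBBBCBCBCBCBBBBCBBBBCBBBBCBBBBCBCBCBCBBBBCB  (len 1062)
k=8  BBBCBBBBCBBBBCBCBCBCBBBBCBBBBCBBBBCBBBBCBCBCBCBBBBCBBBBCBB…BCBCBBBBCBCBCBCBBBBCBCBCBCBBBBCBBBBCBBBBCBBBBCBCBCBCBBBBCB  (len 2466)

720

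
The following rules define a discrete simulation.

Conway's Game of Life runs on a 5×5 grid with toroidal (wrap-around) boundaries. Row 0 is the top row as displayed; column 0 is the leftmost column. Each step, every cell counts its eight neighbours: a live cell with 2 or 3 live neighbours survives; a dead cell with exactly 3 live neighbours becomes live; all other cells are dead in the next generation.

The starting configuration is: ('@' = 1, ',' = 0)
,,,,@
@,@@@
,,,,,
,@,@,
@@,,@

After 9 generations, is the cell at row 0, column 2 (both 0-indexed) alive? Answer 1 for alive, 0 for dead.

1

k=0  ,,,,@
@,@@@
,,,,,
,@,@,
@@,,@
k=1  ,,@,,
@,,@@
@@,,,
,@@,@
,@@@@
k=2  ,,,,,
@,@@@
,,,,,
,,,,@
,,,,@
k=3  @,,,,
,,,@@
@,,,,
,,,,,
,,,,,
k=4  ,,,,@
@,,,@
,,,,@
,,,,,
,,,,,
k=5  @,,,@
@,,@@
@,,,@
,,,,,
,,,,,
k=6  @,,@,
,@,@,
@,,@,
,,,,,
,,,,,
k=7  ,,@,@
@@,@,
,,@,@
,,,,,
,,,,,
k=8  @@@@@
@@,,,
@@@@@
,,,,,
,,,,,
k=9  ,,@@@
,,,,,
,,@@@
@@@@@
@@@@@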